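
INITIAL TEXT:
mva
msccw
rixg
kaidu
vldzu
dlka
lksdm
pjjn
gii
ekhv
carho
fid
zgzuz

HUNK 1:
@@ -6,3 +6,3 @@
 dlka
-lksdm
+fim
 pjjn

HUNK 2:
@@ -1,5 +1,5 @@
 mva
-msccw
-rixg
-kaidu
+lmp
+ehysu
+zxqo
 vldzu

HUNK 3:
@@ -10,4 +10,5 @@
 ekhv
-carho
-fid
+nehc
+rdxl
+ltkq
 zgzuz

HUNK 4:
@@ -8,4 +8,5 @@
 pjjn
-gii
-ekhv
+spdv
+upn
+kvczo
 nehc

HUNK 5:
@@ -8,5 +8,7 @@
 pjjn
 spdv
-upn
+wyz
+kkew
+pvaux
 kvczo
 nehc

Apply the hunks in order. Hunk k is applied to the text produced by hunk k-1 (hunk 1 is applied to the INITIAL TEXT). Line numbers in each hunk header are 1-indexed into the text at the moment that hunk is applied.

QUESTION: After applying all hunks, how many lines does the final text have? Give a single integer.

Hunk 1: at line 6 remove [lksdm] add [fim] -> 13 lines: mva msccw rixg kaidu vldzu dlka fim pjjn gii ekhv carho fid zgzuz
Hunk 2: at line 1 remove [msccw,rixg,kaidu] add [lmp,ehysu,zxqo] -> 13 lines: mva lmp ehysu zxqo vldzu dlka fim pjjn gii ekhv carho fid zgzuz
Hunk 3: at line 10 remove [carho,fid] add [nehc,rdxl,ltkq] -> 14 lines: mva lmp ehysu zxqo vldzu dlka fim pjjn gii ekhv nehc rdxl ltkq zgzuz
Hunk 4: at line 8 remove [gii,ekhv] add [spdv,upn,kvczo] -> 15 lines: mva lmp ehysu zxqo vldzu dlka fim pjjn spdv upn kvczo nehc rdxl ltkq zgzuz
Hunk 5: at line 8 remove [upn] add [wyz,kkew,pvaux] -> 17 lines: mva lmp ehysu zxqo vldzu dlka fim pjjn spdv wyz kkew pvaux kvczo nehc rdxl ltkq zgzuz
Final line count: 17

Answer: 17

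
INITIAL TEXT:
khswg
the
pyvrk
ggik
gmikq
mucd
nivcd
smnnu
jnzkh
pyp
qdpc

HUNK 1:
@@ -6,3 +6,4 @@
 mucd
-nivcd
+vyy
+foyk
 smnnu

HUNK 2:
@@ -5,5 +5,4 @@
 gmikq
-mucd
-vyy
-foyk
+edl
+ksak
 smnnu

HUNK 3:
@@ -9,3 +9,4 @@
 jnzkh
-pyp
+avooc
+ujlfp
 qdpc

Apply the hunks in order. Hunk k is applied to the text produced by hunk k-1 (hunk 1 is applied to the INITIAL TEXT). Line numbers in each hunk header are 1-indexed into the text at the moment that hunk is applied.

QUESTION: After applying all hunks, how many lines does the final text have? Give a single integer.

Hunk 1: at line 6 remove [nivcd] add [vyy,foyk] -> 12 lines: khswg the pyvrk ggik gmikq mucd vyy foyk smnnu jnzkh pyp qdpc
Hunk 2: at line 5 remove [mucd,vyy,foyk] add [edl,ksak] -> 11 lines: khswg the pyvrk ggik gmikq edl ksak smnnu jnzkh pyp qdpc
Hunk 3: at line 9 remove [pyp] add [avooc,ujlfp] -> 12 lines: khswg the pyvrk ggik gmikq edl ksak smnnu jnzkh avooc ujlfp qdpc
Final line count: 12

Answer: 12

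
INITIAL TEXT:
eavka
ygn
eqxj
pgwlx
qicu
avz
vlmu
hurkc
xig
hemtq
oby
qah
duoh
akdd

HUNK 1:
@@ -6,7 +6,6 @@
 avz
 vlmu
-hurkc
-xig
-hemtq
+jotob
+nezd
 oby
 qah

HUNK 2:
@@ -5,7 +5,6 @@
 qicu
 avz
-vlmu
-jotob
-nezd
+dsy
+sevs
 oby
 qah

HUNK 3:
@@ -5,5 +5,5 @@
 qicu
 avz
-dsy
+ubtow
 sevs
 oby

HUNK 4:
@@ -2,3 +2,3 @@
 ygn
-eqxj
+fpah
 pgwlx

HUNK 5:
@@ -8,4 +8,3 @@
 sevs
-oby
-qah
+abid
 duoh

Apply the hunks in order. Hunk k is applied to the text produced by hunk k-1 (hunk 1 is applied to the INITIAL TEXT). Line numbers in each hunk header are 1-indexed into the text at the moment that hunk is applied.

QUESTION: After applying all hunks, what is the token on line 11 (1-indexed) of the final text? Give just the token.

Answer: akdd

Derivation:
Hunk 1: at line 6 remove [hurkc,xig,hemtq] add [jotob,nezd] -> 13 lines: eavka ygn eqxj pgwlx qicu avz vlmu jotob nezd oby qah duoh akdd
Hunk 2: at line 5 remove [vlmu,jotob,nezd] add [dsy,sevs] -> 12 lines: eavka ygn eqxj pgwlx qicu avz dsy sevs oby qah duoh akdd
Hunk 3: at line 5 remove [dsy] add [ubtow] -> 12 lines: eavka ygn eqxj pgwlx qicu avz ubtow sevs oby qah duoh akdd
Hunk 4: at line 2 remove [eqxj] add [fpah] -> 12 lines: eavka ygn fpah pgwlx qicu avz ubtow sevs oby qah duoh akdd
Hunk 5: at line 8 remove [oby,qah] add [abid] -> 11 lines: eavka ygn fpah pgwlx qicu avz ubtow sevs abid duoh akdd
Final line 11: akdd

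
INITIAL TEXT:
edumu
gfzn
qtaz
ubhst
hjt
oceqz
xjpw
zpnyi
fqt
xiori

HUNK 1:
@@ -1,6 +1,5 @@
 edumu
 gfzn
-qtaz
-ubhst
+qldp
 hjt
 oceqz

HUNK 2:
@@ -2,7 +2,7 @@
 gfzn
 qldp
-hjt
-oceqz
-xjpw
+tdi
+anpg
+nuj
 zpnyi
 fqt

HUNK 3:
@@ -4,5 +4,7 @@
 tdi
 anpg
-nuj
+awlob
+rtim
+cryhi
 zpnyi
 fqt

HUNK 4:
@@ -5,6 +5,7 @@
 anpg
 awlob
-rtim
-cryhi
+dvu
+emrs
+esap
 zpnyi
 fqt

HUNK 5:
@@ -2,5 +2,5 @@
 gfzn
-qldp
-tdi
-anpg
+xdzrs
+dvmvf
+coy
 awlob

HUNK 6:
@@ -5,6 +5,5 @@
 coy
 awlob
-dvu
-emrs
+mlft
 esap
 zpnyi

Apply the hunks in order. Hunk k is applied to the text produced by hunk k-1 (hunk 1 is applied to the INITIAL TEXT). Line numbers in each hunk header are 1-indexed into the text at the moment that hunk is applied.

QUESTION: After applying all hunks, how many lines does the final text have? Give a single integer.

Hunk 1: at line 1 remove [qtaz,ubhst] add [qldp] -> 9 lines: edumu gfzn qldp hjt oceqz xjpw zpnyi fqt xiori
Hunk 2: at line 2 remove [hjt,oceqz,xjpw] add [tdi,anpg,nuj] -> 9 lines: edumu gfzn qldp tdi anpg nuj zpnyi fqt xiori
Hunk 3: at line 4 remove [nuj] add [awlob,rtim,cryhi] -> 11 lines: edumu gfzn qldp tdi anpg awlob rtim cryhi zpnyi fqt xiori
Hunk 4: at line 5 remove [rtim,cryhi] add [dvu,emrs,esap] -> 12 lines: edumu gfzn qldp tdi anpg awlob dvu emrs esap zpnyi fqt xiori
Hunk 5: at line 2 remove [qldp,tdi,anpg] add [xdzrs,dvmvf,coy] -> 12 lines: edumu gfzn xdzrs dvmvf coy awlob dvu emrs esap zpnyi fqt xiori
Hunk 6: at line 5 remove [dvu,emrs] add [mlft] -> 11 lines: edumu gfzn xdzrs dvmvf coy awlob mlft esap zpnyi fqt xiori
Final line count: 11

Answer: 11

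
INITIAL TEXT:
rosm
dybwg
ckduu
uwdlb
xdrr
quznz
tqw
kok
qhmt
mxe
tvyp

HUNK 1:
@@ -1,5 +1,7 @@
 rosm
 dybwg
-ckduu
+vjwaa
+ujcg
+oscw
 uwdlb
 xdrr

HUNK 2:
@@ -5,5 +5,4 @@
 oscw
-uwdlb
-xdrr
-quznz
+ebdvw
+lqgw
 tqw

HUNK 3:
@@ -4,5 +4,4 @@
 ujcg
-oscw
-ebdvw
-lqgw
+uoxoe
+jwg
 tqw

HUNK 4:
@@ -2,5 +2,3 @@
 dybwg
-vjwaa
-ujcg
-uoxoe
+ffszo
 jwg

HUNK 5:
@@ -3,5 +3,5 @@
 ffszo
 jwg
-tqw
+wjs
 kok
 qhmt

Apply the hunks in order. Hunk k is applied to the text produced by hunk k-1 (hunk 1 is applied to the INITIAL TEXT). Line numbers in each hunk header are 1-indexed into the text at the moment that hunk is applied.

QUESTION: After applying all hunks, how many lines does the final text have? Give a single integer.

Answer: 9

Derivation:
Hunk 1: at line 1 remove [ckduu] add [vjwaa,ujcg,oscw] -> 13 lines: rosm dybwg vjwaa ujcg oscw uwdlb xdrr quznz tqw kok qhmt mxe tvyp
Hunk 2: at line 5 remove [uwdlb,xdrr,quznz] add [ebdvw,lqgw] -> 12 lines: rosm dybwg vjwaa ujcg oscw ebdvw lqgw tqw kok qhmt mxe tvyp
Hunk 3: at line 4 remove [oscw,ebdvw,lqgw] add [uoxoe,jwg] -> 11 lines: rosm dybwg vjwaa ujcg uoxoe jwg tqw kok qhmt mxe tvyp
Hunk 4: at line 2 remove [vjwaa,ujcg,uoxoe] add [ffszo] -> 9 lines: rosm dybwg ffszo jwg tqw kok qhmt mxe tvyp
Hunk 5: at line 3 remove [tqw] add [wjs] -> 9 lines: rosm dybwg ffszo jwg wjs kok qhmt mxe tvyp
Final line count: 9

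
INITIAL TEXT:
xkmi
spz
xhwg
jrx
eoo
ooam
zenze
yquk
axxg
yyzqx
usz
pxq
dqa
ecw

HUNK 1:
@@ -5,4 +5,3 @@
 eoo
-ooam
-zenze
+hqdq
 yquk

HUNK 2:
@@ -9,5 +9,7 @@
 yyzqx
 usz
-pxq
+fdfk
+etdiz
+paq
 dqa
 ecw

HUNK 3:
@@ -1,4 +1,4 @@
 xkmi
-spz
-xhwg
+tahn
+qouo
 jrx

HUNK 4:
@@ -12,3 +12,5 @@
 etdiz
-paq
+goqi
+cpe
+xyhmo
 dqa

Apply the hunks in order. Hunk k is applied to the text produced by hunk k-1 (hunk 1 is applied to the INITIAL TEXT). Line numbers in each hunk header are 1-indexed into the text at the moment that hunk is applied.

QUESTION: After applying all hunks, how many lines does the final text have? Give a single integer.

Hunk 1: at line 5 remove [ooam,zenze] add [hqdq] -> 13 lines: xkmi spz xhwg jrx eoo hqdq yquk axxg yyzqx usz pxq dqa ecw
Hunk 2: at line 9 remove [pxq] add [fdfk,etdiz,paq] -> 15 lines: xkmi spz xhwg jrx eoo hqdq yquk axxg yyzqx usz fdfk etdiz paq dqa ecw
Hunk 3: at line 1 remove [spz,xhwg] add [tahn,qouo] -> 15 lines: xkmi tahn qouo jrx eoo hqdq yquk axxg yyzqx usz fdfk etdiz paq dqa ecw
Hunk 4: at line 12 remove [paq] add [goqi,cpe,xyhmo] -> 17 lines: xkmi tahn qouo jrx eoo hqdq yquk axxg yyzqx usz fdfk etdiz goqi cpe xyhmo dqa ecw
Final line count: 17

Answer: 17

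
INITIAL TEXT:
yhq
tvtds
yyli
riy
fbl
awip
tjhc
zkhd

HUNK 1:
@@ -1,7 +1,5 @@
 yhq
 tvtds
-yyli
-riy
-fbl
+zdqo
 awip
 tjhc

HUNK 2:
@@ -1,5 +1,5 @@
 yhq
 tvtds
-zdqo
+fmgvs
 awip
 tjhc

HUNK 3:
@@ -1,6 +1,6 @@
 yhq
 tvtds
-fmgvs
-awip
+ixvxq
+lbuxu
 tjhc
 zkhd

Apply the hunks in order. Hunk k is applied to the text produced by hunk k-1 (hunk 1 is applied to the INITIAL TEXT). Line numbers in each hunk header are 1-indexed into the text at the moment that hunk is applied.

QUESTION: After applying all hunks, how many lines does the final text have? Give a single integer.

Answer: 6

Derivation:
Hunk 1: at line 1 remove [yyli,riy,fbl] add [zdqo] -> 6 lines: yhq tvtds zdqo awip tjhc zkhd
Hunk 2: at line 1 remove [zdqo] add [fmgvs] -> 6 lines: yhq tvtds fmgvs awip tjhc zkhd
Hunk 3: at line 1 remove [fmgvs,awip] add [ixvxq,lbuxu] -> 6 lines: yhq tvtds ixvxq lbuxu tjhc zkhd
Final line count: 6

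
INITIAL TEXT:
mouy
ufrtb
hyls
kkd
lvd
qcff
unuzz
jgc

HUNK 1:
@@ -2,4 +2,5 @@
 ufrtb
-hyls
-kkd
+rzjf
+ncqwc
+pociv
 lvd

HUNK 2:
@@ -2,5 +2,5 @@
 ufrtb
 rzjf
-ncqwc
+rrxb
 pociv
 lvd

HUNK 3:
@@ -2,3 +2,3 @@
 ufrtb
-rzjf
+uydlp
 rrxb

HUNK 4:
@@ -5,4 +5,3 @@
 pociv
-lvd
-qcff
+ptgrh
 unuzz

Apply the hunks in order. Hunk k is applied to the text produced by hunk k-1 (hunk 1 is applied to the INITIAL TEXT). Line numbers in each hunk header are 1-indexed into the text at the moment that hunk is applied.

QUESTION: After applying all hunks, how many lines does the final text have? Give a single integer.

Answer: 8

Derivation:
Hunk 1: at line 2 remove [hyls,kkd] add [rzjf,ncqwc,pociv] -> 9 lines: mouy ufrtb rzjf ncqwc pociv lvd qcff unuzz jgc
Hunk 2: at line 2 remove [ncqwc] add [rrxb] -> 9 lines: mouy ufrtb rzjf rrxb pociv lvd qcff unuzz jgc
Hunk 3: at line 2 remove [rzjf] add [uydlp] -> 9 lines: mouy ufrtb uydlp rrxb pociv lvd qcff unuzz jgc
Hunk 4: at line 5 remove [lvd,qcff] add [ptgrh] -> 8 lines: mouy ufrtb uydlp rrxb pociv ptgrh unuzz jgc
Final line count: 8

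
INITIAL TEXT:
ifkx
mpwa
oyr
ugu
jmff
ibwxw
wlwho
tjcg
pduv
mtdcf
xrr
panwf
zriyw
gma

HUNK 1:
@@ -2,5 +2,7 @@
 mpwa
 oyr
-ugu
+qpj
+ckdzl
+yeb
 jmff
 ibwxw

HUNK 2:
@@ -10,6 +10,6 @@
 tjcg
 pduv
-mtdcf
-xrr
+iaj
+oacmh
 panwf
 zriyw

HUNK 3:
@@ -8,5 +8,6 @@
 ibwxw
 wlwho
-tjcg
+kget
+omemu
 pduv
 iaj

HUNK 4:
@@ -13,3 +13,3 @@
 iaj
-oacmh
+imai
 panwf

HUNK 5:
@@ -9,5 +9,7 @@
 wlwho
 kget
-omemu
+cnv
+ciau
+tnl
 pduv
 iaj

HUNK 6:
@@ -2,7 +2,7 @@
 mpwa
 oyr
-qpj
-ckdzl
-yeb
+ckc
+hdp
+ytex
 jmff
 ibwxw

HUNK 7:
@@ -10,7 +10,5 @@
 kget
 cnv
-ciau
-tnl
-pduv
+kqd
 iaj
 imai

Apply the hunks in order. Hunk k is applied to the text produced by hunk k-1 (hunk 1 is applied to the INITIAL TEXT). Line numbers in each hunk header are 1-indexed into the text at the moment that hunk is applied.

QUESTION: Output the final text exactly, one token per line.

Hunk 1: at line 2 remove [ugu] add [qpj,ckdzl,yeb] -> 16 lines: ifkx mpwa oyr qpj ckdzl yeb jmff ibwxw wlwho tjcg pduv mtdcf xrr panwf zriyw gma
Hunk 2: at line 10 remove [mtdcf,xrr] add [iaj,oacmh] -> 16 lines: ifkx mpwa oyr qpj ckdzl yeb jmff ibwxw wlwho tjcg pduv iaj oacmh panwf zriyw gma
Hunk 3: at line 8 remove [tjcg] add [kget,omemu] -> 17 lines: ifkx mpwa oyr qpj ckdzl yeb jmff ibwxw wlwho kget omemu pduv iaj oacmh panwf zriyw gma
Hunk 4: at line 13 remove [oacmh] add [imai] -> 17 lines: ifkx mpwa oyr qpj ckdzl yeb jmff ibwxw wlwho kget omemu pduv iaj imai panwf zriyw gma
Hunk 5: at line 9 remove [omemu] add [cnv,ciau,tnl] -> 19 lines: ifkx mpwa oyr qpj ckdzl yeb jmff ibwxw wlwho kget cnv ciau tnl pduv iaj imai panwf zriyw gma
Hunk 6: at line 2 remove [qpj,ckdzl,yeb] add [ckc,hdp,ytex] -> 19 lines: ifkx mpwa oyr ckc hdp ytex jmff ibwxw wlwho kget cnv ciau tnl pduv iaj imai panwf zriyw gma
Hunk 7: at line 10 remove [ciau,tnl,pduv] add [kqd] -> 17 lines: ifkx mpwa oyr ckc hdp ytex jmff ibwxw wlwho kget cnv kqd iaj imai panwf zriyw gma

Answer: ifkx
mpwa
oyr
ckc
hdp
ytex
jmff
ibwxw
wlwho
kget
cnv
kqd
iaj
imai
panwf
zriyw
gma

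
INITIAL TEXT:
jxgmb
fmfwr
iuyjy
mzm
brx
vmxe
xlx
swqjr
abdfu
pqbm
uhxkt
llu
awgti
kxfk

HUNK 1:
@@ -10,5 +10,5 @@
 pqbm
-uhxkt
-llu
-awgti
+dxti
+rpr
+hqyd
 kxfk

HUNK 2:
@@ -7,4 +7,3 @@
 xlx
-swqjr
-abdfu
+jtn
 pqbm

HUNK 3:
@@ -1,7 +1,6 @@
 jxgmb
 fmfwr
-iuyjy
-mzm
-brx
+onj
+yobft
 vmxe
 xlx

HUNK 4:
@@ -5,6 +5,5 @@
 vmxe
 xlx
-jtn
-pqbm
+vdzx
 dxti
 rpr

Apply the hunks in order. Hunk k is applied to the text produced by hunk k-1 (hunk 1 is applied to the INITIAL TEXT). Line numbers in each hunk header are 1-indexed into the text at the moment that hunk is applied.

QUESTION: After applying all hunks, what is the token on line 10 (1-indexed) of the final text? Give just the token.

Hunk 1: at line 10 remove [uhxkt,llu,awgti] add [dxti,rpr,hqyd] -> 14 lines: jxgmb fmfwr iuyjy mzm brx vmxe xlx swqjr abdfu pqbm dxti rpr hqyd kxfk
Hunk 2: at line 7 remove [swqjr,abdfu] add [jtn] -> 13 lines: jxgmb fmfwr iuyjy mzm brx vmxe xlx jtn pqbm dxti rpr hqyd kxfk
Hunk 3: at line 1 remove [iuyjy,mzm,brx] add [onj,yobft] -> 12 lines: jxgmb fmfwr onj yobft vmxe xlx jtn pqbm dxti rpr hqyd kxfk
Hunk 4: at line 5 remove [jtn,pqbm] add [vdzx] -> 11 lines: jxgmb fmfwr onj yobft vmxe xlx vdzx dxti rpr hqyd kxfk
Final line 10: hqyd

Answer: hqyd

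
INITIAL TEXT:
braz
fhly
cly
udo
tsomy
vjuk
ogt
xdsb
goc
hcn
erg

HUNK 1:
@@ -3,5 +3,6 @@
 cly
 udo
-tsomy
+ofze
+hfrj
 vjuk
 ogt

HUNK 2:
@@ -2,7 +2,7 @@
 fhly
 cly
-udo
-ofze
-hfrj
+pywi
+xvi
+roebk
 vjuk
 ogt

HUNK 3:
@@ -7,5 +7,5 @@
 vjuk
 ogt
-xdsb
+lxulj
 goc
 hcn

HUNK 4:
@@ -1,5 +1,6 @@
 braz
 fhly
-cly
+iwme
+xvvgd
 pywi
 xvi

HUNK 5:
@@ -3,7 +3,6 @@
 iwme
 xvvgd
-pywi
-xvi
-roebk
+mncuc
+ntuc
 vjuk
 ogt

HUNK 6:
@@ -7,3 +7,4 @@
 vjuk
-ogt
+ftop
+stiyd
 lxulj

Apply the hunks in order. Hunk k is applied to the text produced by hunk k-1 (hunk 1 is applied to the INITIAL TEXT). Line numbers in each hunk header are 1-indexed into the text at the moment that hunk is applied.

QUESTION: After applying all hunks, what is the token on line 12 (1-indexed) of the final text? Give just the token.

Hunk 1: at line 3 remove [tsomy] add [ofze,hfrj] -> 12 lines: braz fhly cly udo ofze hfrj vjuk ogt xdsb goc hcn erg
Hunk 2: at line 2 remove [udo,ofze,hfrj] add [pywi,xvi,roebk] -> 12 lines: braz fhly cly pywi xvi roebk vjuk ogt xdsb goc hcn erg
Hunk 3: at line 7 remove [xdsb] add [lxulj] -> 12 lines: braz fhly cly pywi xvi roebk vjuk ogt lxulj goc hcn erg
Hunk 4: at line 1 remove [cly] add [iwme,xvvgd] -> 13 lines: braz fhly iwme xvvgd pywi xvi roebk vjuk ogt lxulj goc hcn erg
Hunk 5: at line 3 remove [pywi,xvi,roebk] add [mncuc,ntuc] -> 12 lines: braz fhly iwme xvvgd mncuc ntuc vjuk ogt lxulj goc hcn erg
Hunk 6: at line 7 remove [ogt] add [ftop,stiyd] -> 13 lines: braz fhly iwme xvvgd mncuc ntuc vjuk ftop stiyd lxulj goc hcn erg
Final line 12: hcn

Answer: hcn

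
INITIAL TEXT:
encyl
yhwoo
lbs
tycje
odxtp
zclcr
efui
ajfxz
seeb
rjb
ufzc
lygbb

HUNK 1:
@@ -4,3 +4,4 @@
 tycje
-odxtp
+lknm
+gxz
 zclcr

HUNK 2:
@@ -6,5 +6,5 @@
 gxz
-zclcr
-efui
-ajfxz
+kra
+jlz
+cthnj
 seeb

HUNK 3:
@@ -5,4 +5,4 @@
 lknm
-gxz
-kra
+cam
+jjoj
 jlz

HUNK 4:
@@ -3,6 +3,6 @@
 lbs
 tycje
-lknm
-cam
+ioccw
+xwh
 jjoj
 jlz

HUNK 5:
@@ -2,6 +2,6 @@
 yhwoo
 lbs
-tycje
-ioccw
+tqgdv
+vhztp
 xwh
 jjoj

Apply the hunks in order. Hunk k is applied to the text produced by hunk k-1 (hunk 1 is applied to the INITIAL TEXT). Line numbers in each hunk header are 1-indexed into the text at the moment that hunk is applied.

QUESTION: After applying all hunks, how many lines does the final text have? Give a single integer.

Answer: 13

Derivation:
Hunk 1: at line 4 remove [odxtp] add [lknm,gxz] -> 13 lines: encyl yhwoo lbs tycje lknm gxz zclcr efui ajfxz seeb rjb ufzc lygbb
Hunk 2: at line 6 remove [zclcr,efui,ajfxz] add [kra,jlz,cthnj] -> 13 lines: encyl yhwoo lbs tycje lknm gxz kra jlz cthnj seeb rjb ufzc lygbb
Hunk 3: at line 5 remove [gxz,kra] add [cam,jjoj] -> 13 lines: encyl yhwoo lbs tycje lknm cam jjoj jlz cthnj seeb rjb ufzc lygbb
Hunk 4: at line 3 remove [lknm,cam] add [ioccw,xwh] -> 13 lines: encyl yhwoo lbs tycje ioccw xwh jjoj jlz cthnj seeb rjb ufzc lygbb
Hunk 5: at line 2 remove [tycje,ioccw] add [tqgdv,vhztp] -> 13 lines: encyl yhwoo lbs tqgdv vhztp xwh jjoj jlz cthnj seeb rjb ufzc lygbb
Final line count: 13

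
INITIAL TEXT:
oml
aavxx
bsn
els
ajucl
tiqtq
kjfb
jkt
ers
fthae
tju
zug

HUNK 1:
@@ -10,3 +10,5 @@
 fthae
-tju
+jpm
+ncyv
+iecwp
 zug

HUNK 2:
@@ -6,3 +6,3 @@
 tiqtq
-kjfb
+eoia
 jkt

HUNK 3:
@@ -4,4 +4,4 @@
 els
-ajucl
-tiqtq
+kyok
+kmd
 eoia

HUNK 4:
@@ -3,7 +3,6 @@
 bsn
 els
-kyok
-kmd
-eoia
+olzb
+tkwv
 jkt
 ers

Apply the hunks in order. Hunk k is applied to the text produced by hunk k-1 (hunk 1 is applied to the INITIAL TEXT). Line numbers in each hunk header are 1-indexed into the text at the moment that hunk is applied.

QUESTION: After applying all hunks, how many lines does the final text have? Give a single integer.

Answer: 13

Derivation:
Hunk 1: at line 10 remove [tju] add [jpm,ncyv,iecwp] -> 14 lines: oml aavxx bsn els ajucl tiqtq kjfb jkt ers fthae jpm ncyv iecwp zug
Hunk 2: at line 6 remove [kjfb] add [eoia] -> 14 lines: oml aavxx bsn els ajucl tiqtq eoia jkt ers fthae jpm ncyv iecwp zug
Hunk 3: at line 4 remove [ajucl,tiqtq] add [kyok,kmd] -> 14 lines: oml aavxx bsn els kyok kmd eoia jkt ers fthae jpm ncyv iecwp zug
Hunk 4: at line 3 remove [kyok,kmd,eoia] add [olzb,tkwv] -> 13 lines: oml aavxx bsn els olzb tkwv jkt ers fthae jpm ncyv iecwp zug
Final line count: 13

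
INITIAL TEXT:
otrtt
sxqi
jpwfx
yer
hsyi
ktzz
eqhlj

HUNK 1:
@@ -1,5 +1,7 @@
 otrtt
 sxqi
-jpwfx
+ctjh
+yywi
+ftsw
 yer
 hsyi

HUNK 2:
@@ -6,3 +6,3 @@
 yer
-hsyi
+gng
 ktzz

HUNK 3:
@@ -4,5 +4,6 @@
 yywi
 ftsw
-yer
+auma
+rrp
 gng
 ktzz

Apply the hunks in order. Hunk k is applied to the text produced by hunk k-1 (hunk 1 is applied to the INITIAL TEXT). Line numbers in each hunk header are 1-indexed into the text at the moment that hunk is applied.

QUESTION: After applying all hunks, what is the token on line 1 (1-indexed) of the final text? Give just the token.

Answer: otrtt

Derivation:
Hunk 1: at line 1 remove [jpwfx] add [ctjh,yywi,ftsw] -> 9 lines: otrtt sxqi ctjh yywi ftsw yer hsyi ktzz eqhlj
Hunk 2: at line 6 remove [hsyi] add [gng] -> 9 lines: otrtt sxqi ctjh yywi ftsw yer gng ktzz eqhlj
Hunk 3: at line 4 remove [yer] add [auma,rrp] -> 10 lines: otrtt sxqi ctjh yywi ftsw auma rrp gng ktzz eqhlj
Final line 1: otrtt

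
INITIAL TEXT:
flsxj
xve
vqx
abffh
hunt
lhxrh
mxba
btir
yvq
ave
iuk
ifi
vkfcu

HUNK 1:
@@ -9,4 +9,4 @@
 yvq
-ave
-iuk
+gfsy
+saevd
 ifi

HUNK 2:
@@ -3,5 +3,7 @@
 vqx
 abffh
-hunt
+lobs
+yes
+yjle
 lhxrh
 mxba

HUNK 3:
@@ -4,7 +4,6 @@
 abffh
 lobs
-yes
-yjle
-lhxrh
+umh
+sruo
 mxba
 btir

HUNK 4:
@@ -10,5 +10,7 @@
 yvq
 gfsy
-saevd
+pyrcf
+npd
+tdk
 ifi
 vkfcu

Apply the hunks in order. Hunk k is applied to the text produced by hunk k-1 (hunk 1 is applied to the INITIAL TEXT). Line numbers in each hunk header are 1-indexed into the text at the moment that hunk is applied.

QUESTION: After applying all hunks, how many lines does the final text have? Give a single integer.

Answer: 16

Derivation:
Hunk 1: at line 9 remove [ave,iuk] add [gfsy,saevd] -> 13 lines: flsxj xve vqx abffh hunt lhxrh mxba btir yvq gfsy saevd ifi vkfcu
Hunk 2: at line 3 remove [hunt] add [lobs,yes,yjle] -> 15 lines: flsxj xve vqx abffh lobs yes yjle lhxrh mxba btir yvq gfsy saevd ifi vkfcu
Hunk 3: at line 4 remove [yes,yjle,lhxrh] add [umh,sruo] -> 14 lines: flsxj xve vqx abffh lobs umh sruo mxba btir yvq gfsy saevd ifi vkfcu
Hunk 4: at line 10 remove [saevd] add [pyrcf,npd,tdk] -> 16 lines: flsxj xve vqx abffh lobs umh sruo mxba btir yvq gfsy pyrcf npd tdk ifi vkfcu
Final line count: 16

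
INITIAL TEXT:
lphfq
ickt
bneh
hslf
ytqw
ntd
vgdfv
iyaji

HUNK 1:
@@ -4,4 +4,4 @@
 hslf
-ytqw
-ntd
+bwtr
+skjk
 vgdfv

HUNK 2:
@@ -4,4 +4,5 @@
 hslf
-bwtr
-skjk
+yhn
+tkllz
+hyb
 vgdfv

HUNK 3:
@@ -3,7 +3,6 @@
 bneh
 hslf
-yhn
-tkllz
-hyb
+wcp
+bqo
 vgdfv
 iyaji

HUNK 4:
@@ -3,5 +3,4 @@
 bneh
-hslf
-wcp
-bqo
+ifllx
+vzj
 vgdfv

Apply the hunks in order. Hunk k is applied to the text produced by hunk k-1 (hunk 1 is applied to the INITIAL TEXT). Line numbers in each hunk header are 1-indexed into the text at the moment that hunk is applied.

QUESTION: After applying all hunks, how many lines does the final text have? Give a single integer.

Hunk 1: at line 4 remove [ytqw,ntd] add [bwtr,skjk] -> 8 lines: lphfq ickt bneh hslf bwtr skjk vgdfv iyaji
Hunk 2: at line 4 remove [bwtr,skjk] add [yhn,tkllz,hyb] -> 9 lines: lphfq ickt bneh hslf yhn tkllz hyb vgdfv iyaji
Hunk 3: at line 3 remove [yhn,tkllz,hyb] add [wcp,bqo] -> 8 lines: lphfq ickt bneh hslf wcp bqo vgdfv iyaji
Hunk 4: at line 3 remove [hslf,wcp,bqo] add [ifllx,vzj] -> 7 lines: lphfq ickt bneh ifllx vzj vgdfv iyaji
Final line count: 7

Answer: 7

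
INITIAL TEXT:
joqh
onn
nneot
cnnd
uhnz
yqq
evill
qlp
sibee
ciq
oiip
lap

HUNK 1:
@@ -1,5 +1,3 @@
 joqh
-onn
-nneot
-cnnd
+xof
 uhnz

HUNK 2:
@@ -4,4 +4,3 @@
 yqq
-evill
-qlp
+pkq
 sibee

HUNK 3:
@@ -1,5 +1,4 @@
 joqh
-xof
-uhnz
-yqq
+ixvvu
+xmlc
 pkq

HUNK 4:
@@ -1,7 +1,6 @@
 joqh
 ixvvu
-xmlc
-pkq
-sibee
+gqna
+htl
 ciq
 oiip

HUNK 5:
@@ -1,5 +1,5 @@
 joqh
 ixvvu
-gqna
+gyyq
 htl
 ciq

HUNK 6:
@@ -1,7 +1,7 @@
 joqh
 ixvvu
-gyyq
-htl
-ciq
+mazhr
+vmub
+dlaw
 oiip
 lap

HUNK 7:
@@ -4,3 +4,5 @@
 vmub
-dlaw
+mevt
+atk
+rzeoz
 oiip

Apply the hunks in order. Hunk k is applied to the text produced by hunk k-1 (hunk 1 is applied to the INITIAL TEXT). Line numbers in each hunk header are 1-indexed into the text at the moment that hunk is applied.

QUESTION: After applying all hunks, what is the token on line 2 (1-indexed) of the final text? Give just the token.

Answer: ixvvu

Derivation:
Hunk 1: at line 1 remove [onn,nneot,cnnd] add [xof] -> 10 lines: joqh xof uhnz yqq evill qlp sibee ciq oiip lap
Hunk 2: at line 4 remove [evill,qlp] add [pkq] -> 9 lines: joqh xof uhnz yqq pkq sibee ciq oiip lap
Hunk 3: at line 1 remove [xof,uhnz,yqq] add [ixvvu,xmlc] -> 8 lines: joqh ixvvu xmlc pkq sibee ciq oiip lap
Hunk 4: at line 1 remove [xmlc,pkq,sibee] add [gqna,htl] -> 7 lines: joqh ixvvu gqna htl ciq oiip lap
Hunk 5: at line 1 remove [gqna] add [gyyq] -> 7 lines: joqh ixvvu gyyq htl ciq oiip lap
Hunk 6: at line 1 remove [gyyq,htl,ciq] add [mazhr,vmub,dlaw] -> 7 lines: joqh ixvvu mazhr vmub dlaw oiip lap
Hunk 7: at line 4 remove [dlaw] add [mevt,atk,rzeoz] -> 9 lines: joqh ixvvu mazhr vmub mevt atk rzeoz oiip lap
Final line 2: ixvvu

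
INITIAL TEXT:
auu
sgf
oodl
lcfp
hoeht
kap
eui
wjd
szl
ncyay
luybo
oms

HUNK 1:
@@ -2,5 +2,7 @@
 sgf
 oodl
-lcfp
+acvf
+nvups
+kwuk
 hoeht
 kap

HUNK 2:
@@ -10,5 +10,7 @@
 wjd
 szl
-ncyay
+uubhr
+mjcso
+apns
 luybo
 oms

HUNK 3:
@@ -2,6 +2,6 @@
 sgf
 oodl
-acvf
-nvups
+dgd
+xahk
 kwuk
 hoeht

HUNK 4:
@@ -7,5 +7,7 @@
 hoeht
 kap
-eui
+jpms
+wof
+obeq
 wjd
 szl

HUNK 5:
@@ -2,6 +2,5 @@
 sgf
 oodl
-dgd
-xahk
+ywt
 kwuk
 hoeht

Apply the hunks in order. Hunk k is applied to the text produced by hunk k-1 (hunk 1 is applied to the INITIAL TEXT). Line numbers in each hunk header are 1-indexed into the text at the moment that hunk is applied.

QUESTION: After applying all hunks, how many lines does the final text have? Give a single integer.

Hunk 1: at line 2 remove [lcfp] add [acvf,nvups,kwuk] -> 14 lines: auu sgf oodl acvf nvups kwuk hoeht kap eui wjd szl ncyay luybo oms
Hunk 2: at line 10 remove [ncyay] add [uubhr,mjcso,apns] -> 16 lines: auu sgf oodl acvf nvups kwuk hoeht kap eui wjd szl uubhr mjcso apns luybo oms
Hunk 3: at line 2 remove [acvf,nvups] add [dgd,xahk] -> 16 lines: auu sgf oodl dgd xahk kwuk hoeht kap eui wjd szl uubhr mjcso apns luybo oms
Hunk 4: at line 7 remove [eui] add [jpms,wof,obeq] -> 18 lines: auu sgf oodl dgd xahk kwuk hoeht kap jpms wof obeq wjd szl uubhr mjcso apns luybo oms
Hunk 5: at line 2 remove [dgd,xahk] add [ywt] -> 17 lines: auu sgf oodl ywt kwuk hoeht kap jpms wof obeq wjd szl uubhr mjcso apns luybo oms
Final line count: 17

Answer: 17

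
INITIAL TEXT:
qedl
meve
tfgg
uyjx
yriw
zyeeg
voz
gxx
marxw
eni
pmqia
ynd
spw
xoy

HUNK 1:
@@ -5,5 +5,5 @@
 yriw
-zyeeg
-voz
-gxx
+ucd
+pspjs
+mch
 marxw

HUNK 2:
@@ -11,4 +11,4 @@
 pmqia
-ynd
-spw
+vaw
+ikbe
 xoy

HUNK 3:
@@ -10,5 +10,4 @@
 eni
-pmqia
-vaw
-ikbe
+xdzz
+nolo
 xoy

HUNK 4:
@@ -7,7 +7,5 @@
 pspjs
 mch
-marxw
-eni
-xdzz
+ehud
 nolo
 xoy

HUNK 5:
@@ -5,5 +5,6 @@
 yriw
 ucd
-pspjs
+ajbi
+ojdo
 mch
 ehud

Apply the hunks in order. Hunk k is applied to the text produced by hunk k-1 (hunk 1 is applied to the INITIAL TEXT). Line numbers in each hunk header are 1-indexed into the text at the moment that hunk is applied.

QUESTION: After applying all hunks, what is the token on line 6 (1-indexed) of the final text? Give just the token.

Answer: ucd

Derivation:
Hunk 1: at line 5 remove [zyeeg,voz,gxx] add [ucd,pspjs,mch] -> 14 lines: qedl meve tfgg uyjx yriw ucd pspjs mch marxw eni pmqia ynd spw xoy
Hunk 2: at line 11 remove [ynd,spw] add [vaw,ikbe] -> 14 lines: qedl meve tfgg uyjx yriw ucd pspjs mch marxw eni pmqia vaw ikbe xoy
Hunk 3: at line 10 remove [pmqia,vaw,ikbe] add [xdzz,nolo] -> 13 lines: qedl meve tfgg uyjx yriw ucd pspjs mch marxw eni xdzz nolo xoy
Hunk 4: at line 7 remove [marxw,eni,xdzz] add [ehud] -> 11 lines: qedl meve tfgg uyjx yriw ucd pspjs mch ehud nolo xoy
Hunk 5: at line 5 remove [pspjs] add [ajbi,ojdo] -> 12 lines: qedl meve tfgg uyjx yriw ucd ajbi ojdo mch ehud nolo xoy
Final line 6: ucd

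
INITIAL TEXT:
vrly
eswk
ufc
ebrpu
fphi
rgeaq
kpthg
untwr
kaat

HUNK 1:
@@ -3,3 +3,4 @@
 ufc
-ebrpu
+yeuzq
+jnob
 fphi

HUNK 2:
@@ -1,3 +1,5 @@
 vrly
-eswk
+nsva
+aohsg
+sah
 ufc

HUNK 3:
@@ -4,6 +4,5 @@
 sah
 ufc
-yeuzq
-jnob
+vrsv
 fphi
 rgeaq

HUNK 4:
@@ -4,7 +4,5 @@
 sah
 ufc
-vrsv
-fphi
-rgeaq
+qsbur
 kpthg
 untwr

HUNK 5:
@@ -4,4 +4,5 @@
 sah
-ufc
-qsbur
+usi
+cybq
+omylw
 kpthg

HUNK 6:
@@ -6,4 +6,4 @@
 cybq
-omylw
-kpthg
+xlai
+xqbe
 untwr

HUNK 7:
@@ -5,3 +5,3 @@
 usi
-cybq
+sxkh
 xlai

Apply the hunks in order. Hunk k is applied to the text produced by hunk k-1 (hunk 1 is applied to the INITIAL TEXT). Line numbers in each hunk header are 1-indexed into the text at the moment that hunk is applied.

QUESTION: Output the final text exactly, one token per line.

Hunk 1: at line 3 remove [ebrpu] add [yeuzq,jnob] -> 10 lines: vrly eswk ufc yeuzq jnob fphi rgeaq kpthg untwr kaat
Hunk 2: at line 1 remove [eswk] add [nsva,aohsg,sah] -> 12 lines: vrly nsva aohsg sah ufc yeuzq jnob fphi rgeaq kpthg untwr kaat
Hunk 3: at line 4 remove [yeuzq,jnob] add [vrsv] -> 11 lines: vrly nsva aohsg sah ufc vrsv fphi rgeaq kpthg untwr kaat
Hunk 4: at line 4 remove [vrsv,fphi,rgeaq] add [qsbur] -> 9 lines: vrly nsva aohsg sah ufc qsbur kpthg untwr kaat
Hunk 5: at line 4 remove [ufc,qsbur] add [usi,cybq,omylw] -> 10 lines: vrly nsva aohsg sah usi cybq omylw kpthg untwr kaat
Hunk 6: at line 6 remove [omylw,kpthg] add [xlai,xqbe] -> 10 lines: vrly nsva aohsg sah usi cybq xlai xqbe untwr kaat
Hunk 7: at line 5 remove [cybq] add [sxkh] -> 10 lines: vrly nsva aohsg sah usi sxkh xlai xqbe untwr kaat

Answer: vrly
nsva
aohsg
sah
usi
sxkh
xlai
xqbe
untwr
kaat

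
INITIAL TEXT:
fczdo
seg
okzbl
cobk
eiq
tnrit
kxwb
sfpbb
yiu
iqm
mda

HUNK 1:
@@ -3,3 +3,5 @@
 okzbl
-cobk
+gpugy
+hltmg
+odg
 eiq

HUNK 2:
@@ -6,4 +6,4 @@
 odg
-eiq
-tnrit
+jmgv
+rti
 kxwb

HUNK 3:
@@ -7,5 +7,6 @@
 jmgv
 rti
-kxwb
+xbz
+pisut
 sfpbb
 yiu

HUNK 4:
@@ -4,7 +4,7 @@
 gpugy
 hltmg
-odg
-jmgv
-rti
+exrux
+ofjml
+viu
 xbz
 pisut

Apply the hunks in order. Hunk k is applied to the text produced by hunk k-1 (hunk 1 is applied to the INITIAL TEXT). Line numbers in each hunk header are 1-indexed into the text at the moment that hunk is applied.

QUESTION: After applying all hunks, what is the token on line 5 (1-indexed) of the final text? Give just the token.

Hunk 1: at line 3 remove [cobk] add [gpugy,hltmg,odg] -> 13 lines: fczdo seg okzbl gpugy hltmg odg eiq tnrit kxwb sfpbb yiu iqm mda
Hunk 2: at line 6 remove [eiq,tnrit] add [jmgv,rti] -> 13 lines: fczdo seg okzbl gpugy hltmg odg jmgv rti kxwb sfpbb yiu iqm mda
Hunk 3: at line 7 remove [kxwb] add [xbz,pisut] -> 14 lines: fczdo seg okzbl gpugy hltmg odg jmgv rti xbz pisut sfpbb yiu iqm mda
Hunk 4: at line 4 remove [odg,jmgv,rti] add [exrux,ofjml,viu] -> 14 lines: fczdo seg okzbl gpugy hltmg exrux ofjml viu xbz pisut sfpbb yiu iqm mda
Final line 5: hltmg

Answer: hltmg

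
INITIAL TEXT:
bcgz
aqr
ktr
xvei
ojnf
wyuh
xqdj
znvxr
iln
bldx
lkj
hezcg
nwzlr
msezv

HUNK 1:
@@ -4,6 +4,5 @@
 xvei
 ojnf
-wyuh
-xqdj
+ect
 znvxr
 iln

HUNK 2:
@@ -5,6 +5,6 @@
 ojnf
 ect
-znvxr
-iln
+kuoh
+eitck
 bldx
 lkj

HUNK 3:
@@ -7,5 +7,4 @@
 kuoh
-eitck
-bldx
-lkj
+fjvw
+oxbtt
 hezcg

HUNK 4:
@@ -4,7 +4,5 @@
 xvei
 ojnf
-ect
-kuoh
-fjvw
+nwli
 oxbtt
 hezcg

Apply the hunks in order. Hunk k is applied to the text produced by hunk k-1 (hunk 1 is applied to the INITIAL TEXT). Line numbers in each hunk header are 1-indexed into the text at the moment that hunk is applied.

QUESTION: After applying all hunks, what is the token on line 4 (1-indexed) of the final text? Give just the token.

Hunk 1: at line 4 remove [wyuh,xqdj] add [ect] -> 13 lines: bcgz aqr ktr xvei ojnf ect znvxr iln bldx lkj hezcg nwzlr msezv
Hunk 2: at line 5 remove [znvxr,iln] add [kuoh,eitck] -> 13 lines: bcgz aqr ktr xvei ojnf ect kuoh eitck bldx lkj hezcg nwzlr msezv
Hunk 3: at line 7 remove [eitck,bldx,lkj] add [fjvw,oxbtt] -> 12 lines: bcgz aqr ktr xvei ojnf ect kuoh fjvw oxbtt hezcg nwzlr msezv
Hunk 4: at line 4 remove [ect,kuoh,fjvw] add [nwli] -> 10 lines: bcgz aqr ktr xvei ojnf nwli oxbtt hezcg nwzlr msezv
Final line 4: xvei

Answer: xvei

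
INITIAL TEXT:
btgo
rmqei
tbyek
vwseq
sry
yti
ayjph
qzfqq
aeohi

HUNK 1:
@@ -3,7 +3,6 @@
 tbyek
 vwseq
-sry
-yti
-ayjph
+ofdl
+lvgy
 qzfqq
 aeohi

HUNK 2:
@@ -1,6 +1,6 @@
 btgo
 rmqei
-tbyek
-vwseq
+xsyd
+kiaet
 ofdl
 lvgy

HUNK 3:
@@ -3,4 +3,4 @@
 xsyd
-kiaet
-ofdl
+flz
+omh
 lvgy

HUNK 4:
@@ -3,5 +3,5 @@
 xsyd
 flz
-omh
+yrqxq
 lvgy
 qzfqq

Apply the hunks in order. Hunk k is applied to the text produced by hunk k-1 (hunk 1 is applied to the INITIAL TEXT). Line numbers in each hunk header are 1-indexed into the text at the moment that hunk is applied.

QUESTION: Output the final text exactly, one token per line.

Answer: btgo
rmqei
xsyd
flz
yrqxq
lvgy
qzfqq
aeohi

Derivation:
Hunk 1: at line 3 remove [sry,yti,ayjph] add [ofdl,lvgy] -> 8 lines: btgo rmqei tbyek vwseq ofdl lvgy qzfqq aeohi
Hunk 2: at line 1 remove [tbyek,vwseq] add [xsyd,kiaet] -> 8 lines: btgo rmqei xsyd kiaet ofdl lvgy qzfqq aeohi
Hunk 3: at line 3 remove [kiaet,ofdl] add [flz,omh] -> 8 lines: btgo rmqei xsyd flz omh lvgy qzfqq aeohi
Hunk 4: at line 3 remove [omh] add [yrqxq] -> 8 lines: btgo rmqei xsyd flz yrqxq lvgy qzfqq aeohi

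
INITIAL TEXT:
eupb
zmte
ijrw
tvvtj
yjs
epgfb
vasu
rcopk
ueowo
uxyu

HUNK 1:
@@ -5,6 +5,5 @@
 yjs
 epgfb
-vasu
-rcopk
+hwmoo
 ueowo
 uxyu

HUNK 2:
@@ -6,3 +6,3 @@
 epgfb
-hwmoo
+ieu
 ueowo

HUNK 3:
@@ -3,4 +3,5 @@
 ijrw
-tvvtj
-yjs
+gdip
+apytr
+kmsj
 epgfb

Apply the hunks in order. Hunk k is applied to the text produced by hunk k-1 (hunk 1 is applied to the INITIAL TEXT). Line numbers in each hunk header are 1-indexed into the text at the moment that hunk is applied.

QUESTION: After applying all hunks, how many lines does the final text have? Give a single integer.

Hunk 1: at line 5 remove [vasu,rcopk] add [hwmoo] -> 9 lines: eupb zmte ijrw tvvtj yjs epgfb hwmoo ueowo uxyu
Hunk 2: at line 6 remove [hwmoo] add [ieu] -> 9 lines: eupb zmte ijrw tvvtj yjs epgfb ieu ueowo uxyu
Hunk 3: at line 3 remove [tvvtj,yjs] add [gdip,apytr,kmsj] -> 10 lines: eupb zmte ijrw gdip apytr kmsj epgfb ieu ueowo uxyu
Final line count: 10

Answer: 10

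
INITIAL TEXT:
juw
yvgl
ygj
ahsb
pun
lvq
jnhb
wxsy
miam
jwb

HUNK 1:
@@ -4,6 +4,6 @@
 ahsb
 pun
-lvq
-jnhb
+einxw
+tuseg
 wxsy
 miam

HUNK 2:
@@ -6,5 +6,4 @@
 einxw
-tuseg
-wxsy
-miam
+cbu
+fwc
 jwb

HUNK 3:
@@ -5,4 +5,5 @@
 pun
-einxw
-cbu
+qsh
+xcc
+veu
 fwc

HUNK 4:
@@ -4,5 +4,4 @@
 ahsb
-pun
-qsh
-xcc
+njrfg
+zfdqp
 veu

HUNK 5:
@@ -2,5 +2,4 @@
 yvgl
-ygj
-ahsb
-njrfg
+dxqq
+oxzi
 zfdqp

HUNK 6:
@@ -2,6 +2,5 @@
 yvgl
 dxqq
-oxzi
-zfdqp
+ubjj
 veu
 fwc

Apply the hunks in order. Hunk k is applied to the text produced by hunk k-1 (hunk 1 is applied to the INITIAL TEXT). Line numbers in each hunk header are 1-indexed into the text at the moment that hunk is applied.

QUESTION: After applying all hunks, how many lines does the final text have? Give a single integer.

Answer: 7

Derivation:
Hunk 1: at line 4 remove [lvq,jnhb] add [einxw,tuseg] -> 10 lines: juw yvgl ygj ahsb pun einxw tuseg wxsy miam jwb
Hunk 2: at line 6 remove [tuseg,wxsy,miam] add [cbu,fwc] -> 9 lines: juw yvgl ygj ahsb pun einxw cbu fwc jwb
Hunk 3: at line 5 remove [einxw,cbu] add [qsh,xcc,veu] -> 10 lines: juw yvgl ygj ahsb pun qsh xcc veu fwc jwb
Hunk 4: at line 4 remove [pun,qsh,xcc] add [njrfg,zfdqp] -> 9 lines: juw yvgl ygj ahsb njrfg zfdqp veu fwc jwb
Hunk 5: at line 2 remove [ygj,ahsb,njrfg] add [dxqq,oxzi] -> 8 lines: juw yvgl dxqq oxzi zfdqp veu fwc jwb
Hunk 6: at line 2 remove [oxzi,zfdqp] add [ubjj] -> 7 lines: juw yvgl dxqq ubjj veu fwc jwb
Final line count: 7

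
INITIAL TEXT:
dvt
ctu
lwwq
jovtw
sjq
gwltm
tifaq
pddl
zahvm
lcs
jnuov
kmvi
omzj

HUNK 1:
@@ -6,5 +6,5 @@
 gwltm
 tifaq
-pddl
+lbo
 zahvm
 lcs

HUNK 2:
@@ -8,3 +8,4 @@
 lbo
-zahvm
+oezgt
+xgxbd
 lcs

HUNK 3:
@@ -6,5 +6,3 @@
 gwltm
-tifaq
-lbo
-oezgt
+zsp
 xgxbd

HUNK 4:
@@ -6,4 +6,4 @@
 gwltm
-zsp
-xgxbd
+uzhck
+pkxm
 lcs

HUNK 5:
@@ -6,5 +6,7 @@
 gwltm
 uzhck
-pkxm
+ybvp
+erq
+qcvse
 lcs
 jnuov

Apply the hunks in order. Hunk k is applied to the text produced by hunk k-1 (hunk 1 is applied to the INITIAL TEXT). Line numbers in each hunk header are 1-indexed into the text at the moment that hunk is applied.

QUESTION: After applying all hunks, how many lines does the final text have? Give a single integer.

Answer: 14

Derivation:
Hunk 1: at line 6 remove [pddl] add [lbo] -> 13 lines: dvt ctu lwwq jovtw sjq gwltm tifaq lbo zahvm lcs jnuov kmvi omzj
Hunk 2: at line 8 remove [zahvm] add [oezgt,xgxbd] -> 14 lines: dvt ctu lwwq jovtw sjq gwltm tifaq lbo oezgt xgxbd lcs jnuov kmvi omzj
Hunk 3: at line 6 remove [tifaq,lbo,oezgt] add [zsp] -> 12 lines: dvt ctu lwwq jovtw sjq gwltm zsp xgxbd lcs jnuov kmvi omzj
Hunk 4: at line 6 remove [zsp,xgxbd] add [uzhck,pkxm] -> 12 lines: dvt ctu lwwq jovtw sjq gwltm uzhck pkxm lcs jnuov kmvi omzj
Hunk 5: at line 6 remove [pkxm] add [ybvp,erq,qcvse] -> 14 lines: dvt ctu lwwq jovtw sjq gwltm uzhck ybvp erq qcvse lcs jnuov kmvi omzj
Final line count: 14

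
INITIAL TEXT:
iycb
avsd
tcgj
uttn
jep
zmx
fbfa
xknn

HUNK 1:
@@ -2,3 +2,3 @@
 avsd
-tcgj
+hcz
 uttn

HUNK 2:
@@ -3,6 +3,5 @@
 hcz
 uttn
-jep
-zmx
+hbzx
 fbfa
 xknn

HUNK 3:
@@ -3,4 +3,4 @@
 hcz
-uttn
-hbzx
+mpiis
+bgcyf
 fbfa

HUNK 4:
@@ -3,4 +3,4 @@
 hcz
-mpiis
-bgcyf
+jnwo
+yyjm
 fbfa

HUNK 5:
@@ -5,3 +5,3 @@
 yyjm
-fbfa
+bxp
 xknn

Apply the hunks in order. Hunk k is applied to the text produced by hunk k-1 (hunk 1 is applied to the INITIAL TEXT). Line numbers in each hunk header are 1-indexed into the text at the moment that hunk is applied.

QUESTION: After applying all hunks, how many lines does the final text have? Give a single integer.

Answer: 7

Derivation:
Hunk 1: at line 2 remove [tcgj] add [hcz] -> 8 lines: iycb avsd hcz uttn jep zmx fbfa xknn
Hunk 2: at line 3 remove [jep,zmx] add [hbzx] -> 7 lines: iycb avsd hcz uttn hbzx fbfa xknn
Hunk 3: at line 3 remove [uttn,hbzx] add [mpiis,bgcyf] -> 7 lines: iycb avsd hcz mpiis bgcyf fbfa xknn
Hunk 4: at line 3 remove [mpiis,bgcyf] add [jnwo,yyjm] -> 7 lines: iycb avsd hcz jnwo yyjm fbfa xknn
Hunk 5: at line 5 remove [fbfa] add [bxp] -> 7 lines: iycb avsd hcz jnwo yyjm bxp xknn
Final line count: 7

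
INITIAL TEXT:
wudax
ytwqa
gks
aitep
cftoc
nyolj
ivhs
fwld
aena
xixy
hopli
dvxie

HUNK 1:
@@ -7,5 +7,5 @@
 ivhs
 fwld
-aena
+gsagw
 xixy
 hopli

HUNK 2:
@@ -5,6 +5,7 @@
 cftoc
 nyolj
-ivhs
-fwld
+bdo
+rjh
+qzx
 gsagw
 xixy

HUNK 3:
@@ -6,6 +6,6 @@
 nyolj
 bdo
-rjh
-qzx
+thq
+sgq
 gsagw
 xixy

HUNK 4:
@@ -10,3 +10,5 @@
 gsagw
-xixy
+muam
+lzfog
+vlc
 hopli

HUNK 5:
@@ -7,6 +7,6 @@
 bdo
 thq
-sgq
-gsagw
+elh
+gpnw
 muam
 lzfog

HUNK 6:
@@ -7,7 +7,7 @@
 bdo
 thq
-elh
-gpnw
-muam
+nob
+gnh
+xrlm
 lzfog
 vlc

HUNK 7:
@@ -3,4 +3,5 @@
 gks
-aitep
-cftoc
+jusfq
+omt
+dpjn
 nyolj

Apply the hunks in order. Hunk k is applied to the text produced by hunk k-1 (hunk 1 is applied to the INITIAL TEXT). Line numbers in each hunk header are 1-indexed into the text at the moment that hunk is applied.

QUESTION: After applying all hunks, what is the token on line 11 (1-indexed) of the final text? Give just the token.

Hunk 1: at line 7 remove [aena] add [gsagw] -> 12 lines: wudax ytwqa gks aitep cftoc nyolj ivhs fwld gsagw xixy hopli dvxie
Hunk 2: at line 5 remove [ivhs,fwld] add [bdo,rjh,qzx] -> 13 lines: wudax ytwqa gks aitep cftoc nyolj bdo rjh qzx gsagw xixy hopli dvxie
Hunk 3: at line 6 remove [rjh,qzx] add [thq,sgq] -> 13 lines: wudax ytwqa gks aitep cftoc nyolj bdo thq sgq gsagw xixy hopli dvxie
Hunk 4: at line 10 remove [xixy] add [muam,lzfog,vlc] -> 15 lines: wudax ytwqa gks aitep cftoc nyolj bdo thq sgq gsagw muam lzfog vlc hopli dvxie
Hunk 5: at line 7 remove [sgq,gsagw] add [elh,gpnw] -> 15 lines: wudax ytwqa gks aitep cftoc nyolj bdo thq elh gpnw muam lzfog vlc hopli dvxie
Hunk 6: at line 7 remove [elh,gpnw,muam] add [nob,gnh,xrlm] -> 15 lines: wudax ytwqa gks aitep cftoc nyolj bdo thq nob gnh xrlm lzfog vlc hopli dvxie
Hunk 7: at line 3 remove [aitep,cftoc] add [jusfq,omt,dpjn] -> 16 lines: wudax ytwqa gks jusfq omt dpjn nyolj bdo thq nob gnh xrlm lzfog vlc hopli dvxie
Final line 11: gnh

Answer: gnh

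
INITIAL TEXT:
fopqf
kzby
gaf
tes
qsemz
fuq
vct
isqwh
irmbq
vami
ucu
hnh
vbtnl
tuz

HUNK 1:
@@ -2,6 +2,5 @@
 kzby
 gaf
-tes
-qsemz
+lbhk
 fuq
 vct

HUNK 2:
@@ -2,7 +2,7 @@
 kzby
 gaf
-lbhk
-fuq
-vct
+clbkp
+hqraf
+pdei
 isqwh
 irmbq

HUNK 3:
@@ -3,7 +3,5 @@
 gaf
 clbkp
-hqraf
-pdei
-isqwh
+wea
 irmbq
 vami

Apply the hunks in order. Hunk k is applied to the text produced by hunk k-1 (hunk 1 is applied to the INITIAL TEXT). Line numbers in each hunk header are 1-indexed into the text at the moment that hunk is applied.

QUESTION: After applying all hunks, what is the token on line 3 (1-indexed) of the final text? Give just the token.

Answer: gaf

Derivation:
Hunk 1: at line 2 remove [tes,qsemz] add [lbhk] -> 13 lines: fopqf kzby gaf lbhk fuq vct isqwh irmbq vami ucu hnh vbtnl tuz
Hunk 2: at line 2 remove [lbhk,fuq,vct] add [clbkp,hqraf,pdei] -> 13 lines: fopqf kzby gaf clbkp hqraf pdei isqwh irmbq vami ucu hnh vbtnl tuz
Hunk 3: at line 3 remove [hqraf,pdei,isqwh] add [wea] -> 11 lines: fopqf kzby gaf clbkp wea irmbq vami ucu hnh vbtnl tuz
Final line 3: gaf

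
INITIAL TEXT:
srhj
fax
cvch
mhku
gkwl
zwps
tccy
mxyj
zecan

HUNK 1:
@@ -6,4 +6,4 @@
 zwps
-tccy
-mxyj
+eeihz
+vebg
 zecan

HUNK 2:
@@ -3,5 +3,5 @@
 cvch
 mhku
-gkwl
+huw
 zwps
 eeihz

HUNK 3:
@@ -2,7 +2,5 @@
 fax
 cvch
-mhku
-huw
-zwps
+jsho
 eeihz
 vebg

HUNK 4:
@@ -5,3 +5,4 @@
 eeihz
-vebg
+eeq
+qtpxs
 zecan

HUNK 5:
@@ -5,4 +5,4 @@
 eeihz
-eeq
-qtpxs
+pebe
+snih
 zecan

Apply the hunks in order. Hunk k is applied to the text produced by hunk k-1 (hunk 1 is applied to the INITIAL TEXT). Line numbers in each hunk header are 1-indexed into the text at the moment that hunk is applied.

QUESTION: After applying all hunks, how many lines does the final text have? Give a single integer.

Hunk 1: at line 6 remove [tccy,mxyj] add [eeihz,vebg] -> 9 lines: srhj fax cvch mhku gkwl zwps eeihz vebg zecan
Hunk 2: at line 3 remove [gkwl] add [huw] -> 9 lines: srhj fax cvch mhku huw zwps eeihz vebg zecan
Hunk 3: at line 2 remove [mhku,huw,zwps] add [jsho] -> 7 lines: srhj fax cvch jsho eeihz vebg zecan
Hunk 4: at line 5 remove [vebg] add [eeq,qtpxs] -> 8 lines: srhj fax cvch jsho eeihz eeq qtpxs zecan
Hunk 5: at line 5 remove [eeq,qtpxs] add [pebe,snih] -> 8 lines: srhj fax cvch jsho eeihz pebe snih zecan
Final line count: 8

Answer: 8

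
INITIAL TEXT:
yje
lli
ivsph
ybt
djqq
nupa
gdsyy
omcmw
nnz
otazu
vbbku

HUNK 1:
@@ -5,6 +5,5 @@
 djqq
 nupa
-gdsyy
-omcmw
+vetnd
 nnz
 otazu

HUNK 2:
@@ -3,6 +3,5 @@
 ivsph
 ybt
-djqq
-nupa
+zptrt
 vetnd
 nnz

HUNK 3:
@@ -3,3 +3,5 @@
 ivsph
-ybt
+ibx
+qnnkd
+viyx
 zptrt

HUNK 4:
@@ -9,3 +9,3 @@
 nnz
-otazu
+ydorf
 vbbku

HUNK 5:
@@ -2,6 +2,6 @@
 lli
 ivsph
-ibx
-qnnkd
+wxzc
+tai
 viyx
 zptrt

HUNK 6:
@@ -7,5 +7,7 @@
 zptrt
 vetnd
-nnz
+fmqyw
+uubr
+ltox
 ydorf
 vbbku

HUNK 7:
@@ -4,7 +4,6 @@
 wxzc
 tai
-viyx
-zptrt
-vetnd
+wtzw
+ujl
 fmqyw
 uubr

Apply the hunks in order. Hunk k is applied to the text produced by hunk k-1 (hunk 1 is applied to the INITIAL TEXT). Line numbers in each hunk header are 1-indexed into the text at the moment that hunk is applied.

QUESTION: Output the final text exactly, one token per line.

Answer: yje
lli
ivsph
wxzc
tai
wtzw
ujl
fmqyw
uubr
ltox
ydorf
vbbku

Derivation:
Hunk 1: at line 5 remove [gdsyy,omcmw] add [vetnd] -> 10 lines: yje lli ivsph ybt djqq nupa vetnd nnz otazu vbbku
Hunk 2: at line 3 remove [djqq,nupa] add [zptrt] -> 9 lines: yje lli ivsph ybt zptrt vetnd nnz otazu vbbku
Hunk 3: at line 3 remove [ybt] add [ibx,qnnkd,viyx] -> 11 lines: yje lli ivsph ibx qnnkd viyx zptrt vetnd nnz otazu vbbku
Hunk 4: at line 9 remove [otazu] add [ydorf] -> 11 lines: yje lli ivsph ibx qnnkd viyx zptrt vetnd nnz ydorf vbbku
Hunk 5: at line 2 remove [ibx,qnnkd] add [wxzc,tai] -> 11 lines: yje lli ivsph wxzc tai viyx zptrt vetnd nnz ydorf vbbku
Hunk 6: at line 7 remove [nnz] add [fmqyw,uubr,ltox] -> 13 lines: yje lli ivsph wxzc tai viyx zptrt vetnd fmqyw uubr ltox ydorf vbbku
Hunk 7: at line 4 remove [viyx,zptrt,vetnd] add [wtzw,ujl] -> 12 lines: yje lli ivsph wxzc tai wtzw ujl fmqyw uubr ltox ydorf vbbku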